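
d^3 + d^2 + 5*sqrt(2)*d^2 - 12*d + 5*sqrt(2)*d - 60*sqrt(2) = (d - 3)*(d + 4)*(d + 5*sqrt(2))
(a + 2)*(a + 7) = a^2 + 9*a + 14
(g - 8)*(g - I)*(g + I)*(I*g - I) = I*g^4 - 9*I*g^3 + 9*I*g^2 - 9*I*g + 8*I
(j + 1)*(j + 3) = j^2 + 4*j + 3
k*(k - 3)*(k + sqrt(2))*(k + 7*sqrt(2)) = k^4 - 3*k^3 + 8*sqrt(2)*k^3 - 24*sqrt(2)*k^2 + 14*k^2 - 42*k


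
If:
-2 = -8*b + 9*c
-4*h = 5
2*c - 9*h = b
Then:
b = -389/28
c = -88/7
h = -5/4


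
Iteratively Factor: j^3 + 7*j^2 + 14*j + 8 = (j + 2)*(j^2 + 5*j + 4) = (j + 2)*(j + 4)*(j + 1)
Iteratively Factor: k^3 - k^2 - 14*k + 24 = (k - 3)*(k^2 + 2*k - 8) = (k - 3)*(k - 2)*(k + 4)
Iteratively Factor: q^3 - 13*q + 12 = (q - 1)*(q^2 + q - 12) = (q - 1)*(q + 4)*(q - 3)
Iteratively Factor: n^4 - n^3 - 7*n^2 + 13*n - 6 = (n - 1)*(n^3 - 7*n + 6) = (n - 2)*(n - 1)*(n^2 + 2*n - 3) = (n - 2)*(n - 1)*(n + 3)*(n - 1)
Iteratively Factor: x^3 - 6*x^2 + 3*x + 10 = (x - 2)*(x^2 - 4*x - 5) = (x - 2)*(x + 1)*(x - 5)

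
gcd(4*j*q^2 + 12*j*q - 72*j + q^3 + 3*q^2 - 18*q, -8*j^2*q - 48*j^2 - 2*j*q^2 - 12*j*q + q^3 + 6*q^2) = q + 6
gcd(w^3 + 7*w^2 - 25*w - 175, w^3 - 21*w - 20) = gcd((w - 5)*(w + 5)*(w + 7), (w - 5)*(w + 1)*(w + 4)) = w - 5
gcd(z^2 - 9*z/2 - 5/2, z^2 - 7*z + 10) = z - 5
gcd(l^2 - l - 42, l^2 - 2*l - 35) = l - 7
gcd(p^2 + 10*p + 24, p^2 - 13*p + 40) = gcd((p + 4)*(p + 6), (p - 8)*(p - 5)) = 1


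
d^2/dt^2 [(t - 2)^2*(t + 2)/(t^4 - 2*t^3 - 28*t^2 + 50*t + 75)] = 2*(t^9 - 6*t^8 + 72*t^7 - 326*t^6 + 48*t^5 + 204*t^4 + 3548*t^3 + 7866*t^2 - 38325*t + 40550)/(t^12 - 6*t^11 - 72*t^10 + 478*t^9 + 1641*t^8 - 13404*t^7 - 9352*t^6 + 150300*t^5 - 61725*t^4 - 538750*t^3 + 90000*t^2 + 843750*t + 421875)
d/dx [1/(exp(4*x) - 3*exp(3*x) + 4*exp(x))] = (-4*exp(3*x) + 9*exp(2*x) - 4)*exp(-x)/(exp(3*x) - 3*exp(2*x) + 4)^2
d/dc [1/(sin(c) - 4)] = -cos(c)/(sin(c) - 4)^2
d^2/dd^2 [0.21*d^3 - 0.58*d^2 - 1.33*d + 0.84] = 1.26*d - 1.16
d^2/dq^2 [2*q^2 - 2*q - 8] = 4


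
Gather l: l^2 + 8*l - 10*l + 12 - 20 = l^2 - 2*l - 8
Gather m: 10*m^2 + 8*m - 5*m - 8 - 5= 10*m^2 + 3*m - 13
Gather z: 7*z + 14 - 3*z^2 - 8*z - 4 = -3*z^2 - z + 10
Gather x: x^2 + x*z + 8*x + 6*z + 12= x^2 + x*(z + 8) + 6*z + 12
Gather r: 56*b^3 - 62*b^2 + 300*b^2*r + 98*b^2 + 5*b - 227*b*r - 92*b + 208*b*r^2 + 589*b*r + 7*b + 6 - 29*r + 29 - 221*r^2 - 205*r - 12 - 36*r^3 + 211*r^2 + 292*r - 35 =56*b^3 + 36*b^2 - 80*b - 36*r^3 + r^2*(208*b - 10) + r*(300*b^2 + 362*b + 58) - 12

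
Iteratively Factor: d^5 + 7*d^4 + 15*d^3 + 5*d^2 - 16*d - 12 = (d + 2)*(d^4 + 5*d^3 + 5*d^2 - 5*d - 6) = (d - 1)*(d + 2)*(d^3 + 6*d^2 + 11*d + 6) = (d - 1)*(d + 2)*(d + 3)*(d^2 + 3*d + 2) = (d - 1)*(d + 1)*(d + 2)*(d + 3)*(d + 2)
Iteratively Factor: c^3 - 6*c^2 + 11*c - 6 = (c - 2)*(c^2 - 4*c + 3) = (c - 2)*(c - 1)*(c - 3)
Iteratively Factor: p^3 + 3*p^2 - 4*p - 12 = (p + 3)*(p^2 - 4) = (p - 2)*(p + 3)*(p + 2)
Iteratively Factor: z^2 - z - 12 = (z - 4)*(z + 3)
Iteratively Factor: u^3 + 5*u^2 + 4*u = (u + 1)*(u^2 + 4*u) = u*(u + 1)*(u + 4)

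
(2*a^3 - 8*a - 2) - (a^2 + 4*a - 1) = 2*a^3 - a^2 - 12*a - 1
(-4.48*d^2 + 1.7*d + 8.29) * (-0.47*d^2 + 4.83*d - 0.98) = 2.1056*d^4 - 22.4374*d^3 + 8.7051*d^2 + 38.3747*d - 8.1242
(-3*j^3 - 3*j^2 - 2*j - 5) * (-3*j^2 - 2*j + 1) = 9*j^5 + 15*j^4 + 9*j^3 + 16*j^2 + 8*j - 5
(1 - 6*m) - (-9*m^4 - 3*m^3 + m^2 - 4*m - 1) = 9*m^4 + 3*m^3 - m^2 - 2*m + 2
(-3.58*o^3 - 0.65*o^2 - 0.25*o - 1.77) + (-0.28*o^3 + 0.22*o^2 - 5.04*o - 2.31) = -3.86*o^3 - 0.43*o^2 - 5.29*o - 4.08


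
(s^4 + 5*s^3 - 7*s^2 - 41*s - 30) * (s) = s^5 + 5*s^4 - 7*s^3 - 41*s^2 - 30*s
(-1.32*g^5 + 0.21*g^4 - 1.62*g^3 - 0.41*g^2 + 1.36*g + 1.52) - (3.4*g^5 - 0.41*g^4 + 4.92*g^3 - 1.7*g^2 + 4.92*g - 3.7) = -4.72*g^5 + 0.62*g^4 - 6.54*g^3 + 1.29*g^2 - 3.56*g + 5.22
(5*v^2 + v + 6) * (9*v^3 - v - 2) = 45*v^5 + 9*v^4 + 49*v^3 - 11*v^2 - 8*v - 12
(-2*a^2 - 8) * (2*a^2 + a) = -4*a^4 - 2*a^3 - 16*a^2 - 8*a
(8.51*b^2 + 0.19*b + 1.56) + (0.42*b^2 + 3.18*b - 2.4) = 8.93*b^2 + 3.37*b - 0.84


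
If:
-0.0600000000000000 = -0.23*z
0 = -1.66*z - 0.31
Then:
No Solution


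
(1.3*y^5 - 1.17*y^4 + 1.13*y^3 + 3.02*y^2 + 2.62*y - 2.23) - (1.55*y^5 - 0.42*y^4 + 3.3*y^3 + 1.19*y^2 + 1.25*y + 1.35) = -0.25*y^5 - 0.75*y^4 - 2.17*y^3 + 1.83*y^2 + 1.37*y - 3.58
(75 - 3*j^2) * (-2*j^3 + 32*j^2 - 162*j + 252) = 6*j^5 - 96*j^4 + 336*j^3 + 1644*j^2 - 12150*j + 18900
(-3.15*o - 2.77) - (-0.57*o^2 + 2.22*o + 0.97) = 0.57*o^2 - 5.37*o - 3.74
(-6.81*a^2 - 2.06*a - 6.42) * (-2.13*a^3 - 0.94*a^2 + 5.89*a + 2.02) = 14.5053*a^5 + 10.7892*a^4 - 24.4999*a^3 - 19.8548*a^2 - 41.975*a - 12.9684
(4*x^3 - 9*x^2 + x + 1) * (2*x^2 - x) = 8*x^5 - 22*x^4 + 11*x^3 + x^2 - x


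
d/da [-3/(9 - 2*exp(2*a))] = -12*exp(2*a)/(2*exp(2*a) - 9)^2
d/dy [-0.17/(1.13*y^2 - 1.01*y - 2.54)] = (0.3842*y - 0.1717)/(-1.13*y^2 + 1.01*y + 2.54)^2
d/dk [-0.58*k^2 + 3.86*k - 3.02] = 3.86 - 1.16*k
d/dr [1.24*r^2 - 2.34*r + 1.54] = 2.48*r - 2.34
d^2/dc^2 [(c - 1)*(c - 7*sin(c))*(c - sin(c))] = 8*c^2*sin(c) - 8*c*sin(c) - 32*c*cos(c) + 14*c*cos(2*c) + 6*c + 16*sqrt(2)*cos(c + pi/4) - 14*sqrt(2)*cos(2*c + pi/4) - 2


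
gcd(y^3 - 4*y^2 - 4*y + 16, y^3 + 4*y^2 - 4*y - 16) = y^2 - 4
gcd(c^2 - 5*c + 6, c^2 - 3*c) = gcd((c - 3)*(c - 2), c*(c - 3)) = c - 3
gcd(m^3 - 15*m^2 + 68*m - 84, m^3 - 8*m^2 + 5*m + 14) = m^2 - 9*m + 14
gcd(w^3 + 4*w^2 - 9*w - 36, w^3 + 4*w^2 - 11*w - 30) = w - 3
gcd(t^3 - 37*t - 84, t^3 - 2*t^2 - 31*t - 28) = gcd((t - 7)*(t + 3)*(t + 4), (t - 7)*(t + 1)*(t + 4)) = t^2 - 3*t - 28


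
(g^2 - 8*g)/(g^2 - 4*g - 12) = g*(8 - g)/(-g^2 + 4*g + 12)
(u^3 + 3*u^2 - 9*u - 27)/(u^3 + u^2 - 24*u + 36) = (u^2 + 6*u + 9)/(u^2 + 4*u - 12)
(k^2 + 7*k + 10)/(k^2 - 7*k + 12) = (k^2 + 7*k + 10)/(k^2 - 7*k + 12)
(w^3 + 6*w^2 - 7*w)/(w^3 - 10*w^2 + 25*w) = (w^2 + 6*w - 7)/(w^2 - 10*w + 25)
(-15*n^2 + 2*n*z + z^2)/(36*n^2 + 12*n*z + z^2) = (-15*n^2 + 2*n*z + z^2)/(36*n^2 + 12*n*z + z^2)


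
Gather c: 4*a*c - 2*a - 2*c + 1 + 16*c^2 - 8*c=-2*a + 16*c^2 + c*(4*a - 10) + 1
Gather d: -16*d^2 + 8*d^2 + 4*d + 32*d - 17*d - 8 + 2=-8*d^2 + 19*d - 6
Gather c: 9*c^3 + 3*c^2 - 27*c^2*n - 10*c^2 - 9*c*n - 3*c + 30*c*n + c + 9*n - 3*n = 9*c^3 + c^2*(-27*n - 7) + c*(21*n - 2) + 6*n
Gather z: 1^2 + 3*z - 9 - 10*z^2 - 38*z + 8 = -10*z^2 - 35*z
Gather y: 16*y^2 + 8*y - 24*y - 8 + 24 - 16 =16*y^2 - 16*y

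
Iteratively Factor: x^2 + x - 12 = (x + 4)*(x - 3)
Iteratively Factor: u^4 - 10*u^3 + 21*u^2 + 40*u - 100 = (u - 5)*(u^3 - 5*u^2 - 4*u + 20) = (u - 5)*(u - 2)*(u^2 - 3*u - 10) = (u - 5)*(u - 2)*(u + 2)*(u - 5)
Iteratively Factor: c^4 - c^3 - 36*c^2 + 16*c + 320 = (c - 4)*(c^3 + 3*c^2 - 24*c - 80) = (c - 5)*(c - 4)*(c^2 + 8*c + 16) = (c - 5)*(c - 4)*(c + 4)*(c + 4)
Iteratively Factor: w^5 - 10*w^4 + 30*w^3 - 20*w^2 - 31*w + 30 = (w - 1)*(w^4 - 9*w^3 + 21*w^2 + w - 30) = (w - 5)*(w - 1)*(w^3 - 4*w^2 + w + 6) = (w - 5)*(w - 2)*(w - 1)*(w^2 - 2*w - 3) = (w - 5)*(w - 2)*(w - 1)*(w + 1)*(w - 3)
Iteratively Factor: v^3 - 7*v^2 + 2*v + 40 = (v + 2)*(v^2 - 9*v + 20) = (v - 5)*(v + 2)*(v - 4)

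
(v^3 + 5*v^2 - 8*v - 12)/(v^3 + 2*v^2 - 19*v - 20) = (v^2 + 4*v - 12)/(v^2 + v - 20)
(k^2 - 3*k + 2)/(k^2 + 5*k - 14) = (k - 1)/(k + 7)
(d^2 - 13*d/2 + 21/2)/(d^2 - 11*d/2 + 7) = (d - 3)/(d - 2)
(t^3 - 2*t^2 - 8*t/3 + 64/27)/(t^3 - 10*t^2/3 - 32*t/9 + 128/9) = (9*t^2 + 6*t - 8)/(3*(3*t^2 - 2*t - 16))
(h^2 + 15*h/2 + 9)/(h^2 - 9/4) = 2*(h + 6)/(2*h - 3)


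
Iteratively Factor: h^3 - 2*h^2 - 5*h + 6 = (h - 3)*(h^2 + h - 2) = (h - 3)*(h - 1)*(h + 2)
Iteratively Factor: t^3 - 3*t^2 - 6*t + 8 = (t - 1)*(t^2 - 2*t - 8) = (t - 4)*(t - 1)*(t + 2)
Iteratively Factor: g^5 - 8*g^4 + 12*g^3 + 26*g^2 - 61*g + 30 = (g - 3)*(g^4 - 5*g^3 - 3*g^2 + 17*g - 10) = (g - 3)*(g - 1)*(g^3 - 4*g^2 - 7*g + 10) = (g - 3)*(g - 1)^2*(g^2 - 3*g - 10) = (g - 3)*(g - 1)^2*(g + 2)*(g - 5)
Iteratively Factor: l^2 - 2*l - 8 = (l - 4)*(l + 2)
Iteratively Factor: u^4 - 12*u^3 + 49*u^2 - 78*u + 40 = (u - 4)*(u^3 - 8*u^2 + 17*u - 10) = (u - 4)*(u - 2)*(u^2 - 6*u + 5) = (u - 5)*(u - 4)*(u - 2)*(u - 1)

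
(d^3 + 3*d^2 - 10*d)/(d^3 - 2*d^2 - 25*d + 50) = d/(d - 5)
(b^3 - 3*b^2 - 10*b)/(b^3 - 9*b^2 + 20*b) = (b + 2)/(b - 4)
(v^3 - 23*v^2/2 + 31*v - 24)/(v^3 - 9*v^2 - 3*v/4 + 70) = 2*(2*v^2 - 7*v + 6)/(4*v^2 - 4*v - 35)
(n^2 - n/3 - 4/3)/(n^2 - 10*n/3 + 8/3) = (n + 1)/(n - 2)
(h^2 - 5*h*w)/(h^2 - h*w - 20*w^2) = h/(h + 4*w)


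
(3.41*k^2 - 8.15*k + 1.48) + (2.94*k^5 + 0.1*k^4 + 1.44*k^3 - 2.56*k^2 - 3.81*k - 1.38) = 2.94*k^5 + 0.1*k^4 + 1.44*k^3 + 0.85*k^2 - 11.96*k + 0.1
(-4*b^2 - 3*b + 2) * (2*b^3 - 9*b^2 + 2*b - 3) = -8*b^5 + 30*b^4 + 23*b^3 - 12*b^2 + 13*b - 6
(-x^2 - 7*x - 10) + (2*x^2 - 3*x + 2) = x^2 - 10*x - 8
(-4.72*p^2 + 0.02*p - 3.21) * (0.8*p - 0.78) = -3.776*p^3 + 3.6976*p^2 - 2.5836*p + 2.5038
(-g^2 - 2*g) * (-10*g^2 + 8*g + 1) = 10*g^4 + 12*g^3 - 17*g^2 - 2*g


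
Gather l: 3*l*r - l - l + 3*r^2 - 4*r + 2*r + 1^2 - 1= l*(3*r - 2) + 3*r^2 - 2*r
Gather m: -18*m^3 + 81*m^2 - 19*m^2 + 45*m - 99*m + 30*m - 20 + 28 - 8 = -18*m^3 + 62*m^2 - 24*m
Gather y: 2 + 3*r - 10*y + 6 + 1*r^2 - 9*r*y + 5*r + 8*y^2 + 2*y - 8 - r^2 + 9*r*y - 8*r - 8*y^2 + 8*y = 0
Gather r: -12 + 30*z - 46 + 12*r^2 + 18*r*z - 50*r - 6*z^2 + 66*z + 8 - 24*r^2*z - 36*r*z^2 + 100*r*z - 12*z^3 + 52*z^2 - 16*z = r^2*(12 - 24*z) + r*(-36*z^2 + 118*z - 50) - 12*z^3 + 46*z^2 + 80*z - 50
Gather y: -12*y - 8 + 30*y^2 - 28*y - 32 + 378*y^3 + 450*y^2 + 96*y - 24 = 378*y^3 + 480*y^2 + 56*y - 64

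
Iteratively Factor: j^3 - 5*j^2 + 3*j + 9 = (j - 3)*(j^2 - 2*j - 3) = (j - 3)*(j + 1)*(j - 3)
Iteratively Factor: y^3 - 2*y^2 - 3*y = (y)*(y^2 - 2*y - 3) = y*(y + 1)*(y - 3)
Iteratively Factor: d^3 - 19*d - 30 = (d + 3)*(d^2 - 3*d - 10) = (d + 2)*(d + 3)*(d - 5)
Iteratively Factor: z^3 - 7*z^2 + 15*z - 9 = (z - 3)*(z^2 - 4*z + 3) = (z - 3)*(z - 1)*(z - 3)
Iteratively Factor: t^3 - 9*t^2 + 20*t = (t - 5)*(t^2 - 4*t) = t*(t - 5)*(t - 4)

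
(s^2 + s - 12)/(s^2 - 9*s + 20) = (s^2 + s - 12)/(s^2 - 9*s + 20)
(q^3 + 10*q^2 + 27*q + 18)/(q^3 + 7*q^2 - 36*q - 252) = (q^2 + 4*q + 3)/(q^2 + q - 42)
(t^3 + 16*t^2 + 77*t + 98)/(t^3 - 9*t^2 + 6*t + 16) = (t^3 + 16*t^2 + 77*t + 98)/(t^3 - 9*t^2 + 6*t + 16)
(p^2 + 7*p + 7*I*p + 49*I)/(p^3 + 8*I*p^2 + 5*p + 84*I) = (p + 7)/(p^2 + I*p + 12)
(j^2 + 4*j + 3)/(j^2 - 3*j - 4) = (j + 3)/(j - 4)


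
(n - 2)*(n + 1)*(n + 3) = n^3 + 2*n^2 - 5*n - 6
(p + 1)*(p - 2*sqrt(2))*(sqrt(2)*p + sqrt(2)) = sqrt(2)*p^3 - 4*p^2 + 2*sqrt(2)*p^2 - 8*p + sqrt(2)*p - 4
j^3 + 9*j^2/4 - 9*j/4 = j*(j - 3/4)*(j + 3)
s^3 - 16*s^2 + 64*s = s*(s - 8)^2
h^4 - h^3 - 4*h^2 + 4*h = h*(h - 2)*(h - 1)*(h + 2)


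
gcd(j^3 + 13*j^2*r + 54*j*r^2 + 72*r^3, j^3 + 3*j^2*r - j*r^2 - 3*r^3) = j + 3*r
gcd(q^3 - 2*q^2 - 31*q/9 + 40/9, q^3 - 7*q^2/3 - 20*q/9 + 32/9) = q^2 - 11*q/3 + 8/3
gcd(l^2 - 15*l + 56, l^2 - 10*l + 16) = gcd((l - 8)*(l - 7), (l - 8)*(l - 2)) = l - 8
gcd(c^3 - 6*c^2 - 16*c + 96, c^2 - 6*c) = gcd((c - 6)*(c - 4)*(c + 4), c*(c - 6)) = c - 6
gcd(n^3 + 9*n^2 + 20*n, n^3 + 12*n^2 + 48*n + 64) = n + 4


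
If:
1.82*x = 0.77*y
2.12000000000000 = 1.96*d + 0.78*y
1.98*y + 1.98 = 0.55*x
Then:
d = 1.53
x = -0.48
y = -1.13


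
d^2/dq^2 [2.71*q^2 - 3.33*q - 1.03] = 5.42000000000000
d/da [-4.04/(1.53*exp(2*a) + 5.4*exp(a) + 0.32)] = (12.3624*exp(a) + 21.816)*exp(a)/(1.53*exp(2*a) + 5.4*exp(a) + 0.32)^2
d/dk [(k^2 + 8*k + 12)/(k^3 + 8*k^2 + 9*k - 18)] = (-k^2 - 4*k - 7)/(k^4 + 4*k^3 - 2*k^2 - 12*k + 9)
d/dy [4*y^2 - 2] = 8*y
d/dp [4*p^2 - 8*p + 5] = 8*p - 8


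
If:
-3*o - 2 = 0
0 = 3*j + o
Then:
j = 2/9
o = -2/3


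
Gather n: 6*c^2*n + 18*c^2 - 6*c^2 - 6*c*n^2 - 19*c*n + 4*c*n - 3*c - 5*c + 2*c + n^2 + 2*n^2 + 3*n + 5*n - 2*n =12*c^2 - 6*c + n^2*(3 - 6*c) + n*(6*c^2 - 15*c + 6)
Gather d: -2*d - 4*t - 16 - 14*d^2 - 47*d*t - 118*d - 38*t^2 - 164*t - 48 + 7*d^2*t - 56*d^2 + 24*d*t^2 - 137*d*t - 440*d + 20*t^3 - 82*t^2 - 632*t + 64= d^2*(7*t - 70) + d*(24*t^2 - 184*t - 560) + 20*t^3 - 120*t^2 - 800*t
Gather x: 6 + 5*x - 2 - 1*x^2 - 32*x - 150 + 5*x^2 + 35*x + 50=4*x^2 + 8*x - 96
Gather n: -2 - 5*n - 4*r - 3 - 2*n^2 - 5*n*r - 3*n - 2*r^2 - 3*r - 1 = -2*n^2 + n*(-5*r - 8) - 2*r^2 - 7*r - 6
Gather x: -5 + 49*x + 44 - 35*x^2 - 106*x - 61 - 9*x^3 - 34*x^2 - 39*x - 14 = -9*x^3 - 69*x^2 - 96*x - 36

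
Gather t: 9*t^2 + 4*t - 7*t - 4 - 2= 9*t^2 - 3*t - 6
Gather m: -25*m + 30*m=5*m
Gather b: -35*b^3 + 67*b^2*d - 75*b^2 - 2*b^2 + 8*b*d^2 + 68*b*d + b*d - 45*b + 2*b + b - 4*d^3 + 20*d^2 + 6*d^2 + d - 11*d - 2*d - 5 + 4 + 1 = -35*b^3 + b^2*(67*d - 77) + b*(8*d^2 + 69*d - 42) - 4*d^3 + 26*d^2 - 12*d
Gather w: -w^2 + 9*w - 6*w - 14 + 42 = -w^2 + 3*w + 28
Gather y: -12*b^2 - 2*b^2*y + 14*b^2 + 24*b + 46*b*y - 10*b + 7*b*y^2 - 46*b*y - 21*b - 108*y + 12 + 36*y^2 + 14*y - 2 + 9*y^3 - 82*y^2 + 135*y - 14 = 2*b^2 - 7*b + 9*y^3 + y^2*(7*b - 46) + y*(41 - 2*b^2) - 4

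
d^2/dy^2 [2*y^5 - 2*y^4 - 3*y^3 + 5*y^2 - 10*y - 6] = 40*y^3 - 24*y^2 - 18*y + 10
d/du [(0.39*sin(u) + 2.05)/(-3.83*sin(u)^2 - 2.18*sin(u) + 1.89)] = (1.4937*sin(u)^2 + 15.703*sin(u) + 5.2061)*cos(u)/(14.6689*sin(u)^4 + 16.6988*sin(u)^3 - 9.725*sin(u)^2 - 8.2404*sin(u) + 3.5721)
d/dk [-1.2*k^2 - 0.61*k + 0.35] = -2.4*k - 0.61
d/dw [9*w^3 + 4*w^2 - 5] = w*(27*w + 8)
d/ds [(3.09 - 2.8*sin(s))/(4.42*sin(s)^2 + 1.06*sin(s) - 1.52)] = (12.376*sin(s)^2 - 27.3156*sin(s) + 0.980599999999999)*cos(s)/(19.5364*sin(s)^4 + 9.3704*sin(s)^3 - 12.3132*sin(s)^2 - 3.2224*sin(s) + 2.3104)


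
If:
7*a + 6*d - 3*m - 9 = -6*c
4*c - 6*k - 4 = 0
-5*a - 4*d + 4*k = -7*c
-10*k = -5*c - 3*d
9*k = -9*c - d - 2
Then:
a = 46/25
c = 2/5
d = -2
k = -2/5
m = -143/75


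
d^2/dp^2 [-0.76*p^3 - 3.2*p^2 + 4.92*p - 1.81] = -4.56*p - 6.4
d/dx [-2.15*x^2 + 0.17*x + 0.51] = 0.17 - 4.3*x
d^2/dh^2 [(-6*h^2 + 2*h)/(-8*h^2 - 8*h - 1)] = 4*(-256*h^3 - 72*h^2 + 24*h + 11)/(512*h^6 + 1536*h^5 + 1728*h^4 + 896*h^3 + 216*h^2 + 24*h + 1)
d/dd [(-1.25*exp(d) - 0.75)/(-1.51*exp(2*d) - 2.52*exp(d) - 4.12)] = (-1.8875*exp(2*d) - 2.265*exp(d) + 3.26)*exp(d)/(2.2801*exp(4*d) + 7.6104*exp(3*d) + 18.7928*exp(2*d) + 20.7648*exp(d) + 16.9744)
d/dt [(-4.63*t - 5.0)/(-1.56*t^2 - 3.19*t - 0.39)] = (7.2228*t^2 + 14.7697*t - (3.12*t + 3.19)*(4.63*t + 5.0) + 1.8057)/(1.56*t^2 + 3.19*t + 0.39)^2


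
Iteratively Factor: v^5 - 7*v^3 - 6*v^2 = (v + 2)*(v^4 - 2*v^3 - 3*v^2) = (v - 3)*(v + 2)*(v^3 + v^2) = v*(v - 3)*(v + 2)*(v^2 + v) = v^2*(v - 3)*(v + 2)*(v + 1)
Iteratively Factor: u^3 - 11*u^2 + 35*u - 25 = (u - 5)*(u^2 - 6*u + 5) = (u - 5)^2*(u - 1)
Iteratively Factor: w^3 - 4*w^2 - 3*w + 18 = (w - 3)*(w^2 - w - 6) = (w - 3)*(w + 2)*(w - 3)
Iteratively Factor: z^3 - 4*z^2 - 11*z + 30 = (z - 2)*(z^2 - 2*z - 15) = (z - 2)*(z + 3)*(z - 5)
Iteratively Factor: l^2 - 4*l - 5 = (l + 1)*(l - 5)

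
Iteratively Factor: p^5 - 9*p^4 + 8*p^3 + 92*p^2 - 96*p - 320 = (p + 2)*(p^4 - 11*p^3 + 30*p^2 + 32*p - 160) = (p + 2)^2*(p^3 - 13*p^2 + 56*p - 80) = (p - 4)*(p + 2)^2*(p^2 - 9*p + 20) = (p - 4)^2*(p + 2)^2*(p - 5)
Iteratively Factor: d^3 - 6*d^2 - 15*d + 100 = (d + 4)*(d^2 - 10*d + 25) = (d - 5)*(d + 4)*(d - 5)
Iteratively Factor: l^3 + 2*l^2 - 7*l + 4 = (l - 1)*(l^2 + 3*l - 4) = (l - 1)^2*(l + 4)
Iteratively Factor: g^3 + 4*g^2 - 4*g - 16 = (g - 2)*(g^2 + 6*g + 8) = (g - 2)*(g + 4)*(g + 2)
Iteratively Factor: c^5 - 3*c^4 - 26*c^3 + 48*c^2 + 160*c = (c + 2)*(c^4 - 5*c^3 - 16*c^2 + 80*c) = c*(c + 2)*(c^3 - 5*c^2 - 16*c + 80) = c*(c - 5)*(c + 2)*(c^2 - 16) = c*(c - 5)*(c + 2)*(c + 4)*(c - 4)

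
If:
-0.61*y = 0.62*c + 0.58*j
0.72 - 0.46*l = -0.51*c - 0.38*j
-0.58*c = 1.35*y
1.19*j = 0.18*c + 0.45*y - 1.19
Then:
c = 1.65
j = -1.02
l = 2.55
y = -0.71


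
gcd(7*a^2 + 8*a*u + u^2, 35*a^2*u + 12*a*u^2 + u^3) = 7*a + u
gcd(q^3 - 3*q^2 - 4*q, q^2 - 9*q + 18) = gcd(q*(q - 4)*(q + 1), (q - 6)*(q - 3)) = 1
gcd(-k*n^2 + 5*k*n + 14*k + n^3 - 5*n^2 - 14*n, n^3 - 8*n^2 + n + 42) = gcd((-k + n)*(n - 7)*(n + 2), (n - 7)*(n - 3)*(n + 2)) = n^2 - 5*n - 14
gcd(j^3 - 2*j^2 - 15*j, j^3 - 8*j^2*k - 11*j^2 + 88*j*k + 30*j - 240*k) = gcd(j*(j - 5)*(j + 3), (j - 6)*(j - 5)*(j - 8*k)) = j - 5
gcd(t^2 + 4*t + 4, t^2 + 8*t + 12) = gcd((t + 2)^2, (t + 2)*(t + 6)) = t + 2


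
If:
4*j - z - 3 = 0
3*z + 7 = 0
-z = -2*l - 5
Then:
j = 1/6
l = -11/3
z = -7/3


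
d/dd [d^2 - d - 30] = 2*d - 1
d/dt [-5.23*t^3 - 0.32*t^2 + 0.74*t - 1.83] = -15.69*t^2 - 0.64*t + 0.74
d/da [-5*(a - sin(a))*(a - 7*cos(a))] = -5*(a - sin(a))*(7*sin(a) + 1) + 5*(a - 7*cos(a))*(cos(a) - 1)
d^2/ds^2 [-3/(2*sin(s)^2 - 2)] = (9 - 6*cos(s)^2)/cos(s)^4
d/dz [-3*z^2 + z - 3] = 1 - 6*z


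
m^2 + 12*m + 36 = (m + 6)^2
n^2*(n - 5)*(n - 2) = n^4 - 7*n^3 + 10*n^2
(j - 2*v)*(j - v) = j^2 - 3*j*v + 2*v^2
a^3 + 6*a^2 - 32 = (a - 2)*(a + 4)^2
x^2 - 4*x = x*(x - 4)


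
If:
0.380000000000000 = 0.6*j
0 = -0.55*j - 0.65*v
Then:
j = 0.63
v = -0.54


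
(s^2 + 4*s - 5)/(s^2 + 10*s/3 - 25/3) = 3*(s - 1)/(3*s - 5)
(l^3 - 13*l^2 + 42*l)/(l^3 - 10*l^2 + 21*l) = (l - 6)/(l - 3)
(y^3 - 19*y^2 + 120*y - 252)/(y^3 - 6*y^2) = 1 - 13/y + 42/y^2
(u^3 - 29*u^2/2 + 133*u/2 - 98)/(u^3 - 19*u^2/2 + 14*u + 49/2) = (u - 4)/(u + 1)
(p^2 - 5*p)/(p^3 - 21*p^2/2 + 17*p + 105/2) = 2*p/(2*p^2 - 11*p - 21)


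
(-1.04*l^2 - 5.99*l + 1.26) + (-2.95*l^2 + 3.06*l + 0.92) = -3.99*l^2 - 2.93*l + 2.18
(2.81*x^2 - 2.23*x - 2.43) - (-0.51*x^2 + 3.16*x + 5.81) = 3.32*x^2 - 5.39*x - 8.24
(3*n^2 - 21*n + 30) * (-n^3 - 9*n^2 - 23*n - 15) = -3*n^5 - 6*n^4 + 90*n^3 + 168*n^2 - 375*n - 450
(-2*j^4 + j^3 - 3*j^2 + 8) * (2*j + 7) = -4*j^5 - 12*j^4 + j^3 - 21*j^2 + 16*j + 56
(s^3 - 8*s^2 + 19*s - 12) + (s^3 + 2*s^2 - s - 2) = 2*s^3 - 6*s^2 + 18*s - 14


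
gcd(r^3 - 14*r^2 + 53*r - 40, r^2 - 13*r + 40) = r^2 - 13*r + 40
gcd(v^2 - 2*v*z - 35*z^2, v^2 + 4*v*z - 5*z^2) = v + 5*z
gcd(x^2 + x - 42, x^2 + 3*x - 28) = x + 7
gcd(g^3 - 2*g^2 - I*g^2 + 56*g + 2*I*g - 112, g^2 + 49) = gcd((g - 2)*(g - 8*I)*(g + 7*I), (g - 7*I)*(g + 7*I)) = g + 7*I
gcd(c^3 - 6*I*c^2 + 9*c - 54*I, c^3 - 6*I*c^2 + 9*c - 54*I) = c^3 - 6*I*c^2 + 9*c - 54*I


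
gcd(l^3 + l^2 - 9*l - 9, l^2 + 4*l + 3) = l^2 + 4*l + 3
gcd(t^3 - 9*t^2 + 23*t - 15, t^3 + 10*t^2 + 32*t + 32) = 1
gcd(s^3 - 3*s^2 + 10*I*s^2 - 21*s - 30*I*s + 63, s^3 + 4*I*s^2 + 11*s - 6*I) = 1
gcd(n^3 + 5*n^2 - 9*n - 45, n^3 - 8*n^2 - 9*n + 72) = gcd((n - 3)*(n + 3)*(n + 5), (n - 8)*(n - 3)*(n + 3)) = n^2 - 9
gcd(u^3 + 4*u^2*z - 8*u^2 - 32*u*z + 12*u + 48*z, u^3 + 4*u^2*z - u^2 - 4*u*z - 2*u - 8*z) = u^2 + 4*u*z - 2*u - 8*z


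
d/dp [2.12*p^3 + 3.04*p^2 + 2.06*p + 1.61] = 6.36*p^2 + 6.08*p + 2.06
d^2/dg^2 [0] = 0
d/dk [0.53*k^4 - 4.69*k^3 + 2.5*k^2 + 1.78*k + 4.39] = 2.12*k^3 - 14.07*k^2 + 5.0*k + 1.78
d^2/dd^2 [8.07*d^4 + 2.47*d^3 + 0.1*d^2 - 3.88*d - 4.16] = 96.84*d^2 + 14.82*d + 0.2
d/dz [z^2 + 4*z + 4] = 2*z + 4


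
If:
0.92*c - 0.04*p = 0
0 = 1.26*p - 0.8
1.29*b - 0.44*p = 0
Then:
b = 0.22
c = 0.03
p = 0.63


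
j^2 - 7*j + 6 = (j - 6)*(j - 1)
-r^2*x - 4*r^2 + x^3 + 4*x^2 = (-r + x)*(r + x)*(x + 4)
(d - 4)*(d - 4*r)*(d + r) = d^3 - 3*d^2*r - 4*d^2 - 4*d*r^2 + 12*d*r + 16*r^2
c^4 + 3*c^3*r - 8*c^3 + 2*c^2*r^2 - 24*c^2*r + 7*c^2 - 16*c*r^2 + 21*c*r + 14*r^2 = (c - 7)*(c - 1)*(c + r)*(c + 2*r)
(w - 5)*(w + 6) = w^2 + w - 30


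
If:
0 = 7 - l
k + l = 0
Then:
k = -7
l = 7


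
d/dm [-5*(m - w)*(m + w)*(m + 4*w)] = -15*m^2 - 40*m*w + 5*w^2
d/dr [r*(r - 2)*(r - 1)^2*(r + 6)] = 5*r^4 + 8*r^3 - 57*r^2 + 56*r - 12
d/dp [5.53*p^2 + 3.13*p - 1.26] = 11.06*p + 3.13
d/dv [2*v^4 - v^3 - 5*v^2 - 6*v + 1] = 8*v^3 - 3*v^2 - 10*v - 6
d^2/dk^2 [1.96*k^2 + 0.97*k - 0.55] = 3.92000000000000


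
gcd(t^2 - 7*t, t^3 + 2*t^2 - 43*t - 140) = t - 7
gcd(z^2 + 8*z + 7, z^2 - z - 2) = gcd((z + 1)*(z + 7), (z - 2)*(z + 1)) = z + 1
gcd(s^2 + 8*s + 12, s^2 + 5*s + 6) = s + 2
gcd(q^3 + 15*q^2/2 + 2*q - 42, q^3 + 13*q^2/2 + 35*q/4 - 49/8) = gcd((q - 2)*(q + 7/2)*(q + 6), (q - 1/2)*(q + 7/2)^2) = q + 7/2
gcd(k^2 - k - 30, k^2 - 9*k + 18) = k - 6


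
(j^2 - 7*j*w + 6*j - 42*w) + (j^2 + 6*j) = 2*j^2 - 7*j*w + 12*j - 42*w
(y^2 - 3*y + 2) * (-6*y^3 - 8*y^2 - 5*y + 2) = -6*y^5 + 10*y^4 + 7*y^3 + y^2 - 16*y + 4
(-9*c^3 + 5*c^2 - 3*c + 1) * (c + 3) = -9*c^4 - 22*c^3 + 12*c^2 - 8*c + 3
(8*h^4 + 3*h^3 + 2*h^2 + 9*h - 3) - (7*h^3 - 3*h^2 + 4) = 8*h^4 - 4*h^3 + 5*h^2 + 9*h - 7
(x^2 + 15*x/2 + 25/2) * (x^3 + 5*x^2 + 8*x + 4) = x^5 + 25*x^4/2 + 58*x^3 + 253*x^2/2 + 130*x + 50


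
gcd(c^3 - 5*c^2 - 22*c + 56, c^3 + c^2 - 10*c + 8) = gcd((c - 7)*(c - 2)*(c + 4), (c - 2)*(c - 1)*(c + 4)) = c^2 + 2*c - 8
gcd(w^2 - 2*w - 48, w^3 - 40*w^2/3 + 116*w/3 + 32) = w - 8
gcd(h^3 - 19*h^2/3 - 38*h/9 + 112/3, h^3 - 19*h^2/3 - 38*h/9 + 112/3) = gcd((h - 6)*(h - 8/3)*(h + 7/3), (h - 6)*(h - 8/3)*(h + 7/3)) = h^3 - 19*h^2/3 - 38*h/9 + 112/3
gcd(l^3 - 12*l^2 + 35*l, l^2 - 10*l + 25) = l - 5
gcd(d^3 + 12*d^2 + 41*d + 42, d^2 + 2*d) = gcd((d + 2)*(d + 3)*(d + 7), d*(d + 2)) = d + 2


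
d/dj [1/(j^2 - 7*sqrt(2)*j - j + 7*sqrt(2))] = (-2*j + 1 + 7*sqrt(2))/(j^2 - 7*sqrt(2)*j - j + 7*sqrt(2))^2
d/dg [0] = 0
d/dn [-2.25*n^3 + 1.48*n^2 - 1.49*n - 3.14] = -6.75*n^2 + 2.96*n - 1.49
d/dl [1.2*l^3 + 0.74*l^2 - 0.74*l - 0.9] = 3.6*l^2 + 1.48*l - 0.74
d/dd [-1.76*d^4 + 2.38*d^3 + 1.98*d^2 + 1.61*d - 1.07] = -7.04*d^3 + 7.14*d^2 + 3.96*d + 1.61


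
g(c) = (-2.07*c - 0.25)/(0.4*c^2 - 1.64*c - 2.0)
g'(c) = (1.64 - 0.8*c)*(-2.07*c - 0.25)/(0.4*c^2 - 1.64*c - 2.0)^2 - 2.07/(0.4*c^2 - 1.64*c - 2.0)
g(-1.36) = 2.64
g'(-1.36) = 5.30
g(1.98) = 1.18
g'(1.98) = 0.54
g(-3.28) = 0.85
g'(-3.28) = 0.20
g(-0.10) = 0.02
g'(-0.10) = 1.11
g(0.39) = 0.41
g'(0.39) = 0.59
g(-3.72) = 0.77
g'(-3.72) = 0.16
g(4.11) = 4.42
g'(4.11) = 4.71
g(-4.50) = 0.67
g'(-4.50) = 0.11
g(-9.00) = 0.41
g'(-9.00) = 0.03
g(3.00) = 1.95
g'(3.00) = 1.07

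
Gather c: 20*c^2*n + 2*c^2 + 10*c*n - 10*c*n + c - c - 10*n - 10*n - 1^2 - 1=c^2*(20*n + 2) - 20*n - 2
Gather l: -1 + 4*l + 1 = 4*l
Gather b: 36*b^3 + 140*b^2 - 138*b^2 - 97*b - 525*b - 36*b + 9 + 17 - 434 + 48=36*b^3 + 2*b^2 - 658*b - 360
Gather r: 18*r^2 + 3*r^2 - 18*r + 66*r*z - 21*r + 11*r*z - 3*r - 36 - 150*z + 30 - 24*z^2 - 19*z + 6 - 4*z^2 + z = 21*r^2 + r*(77*z - 42) - 28*z^2 - 168*z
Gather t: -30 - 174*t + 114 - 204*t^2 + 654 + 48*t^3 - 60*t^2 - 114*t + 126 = 48*t^3 - 264*t^2 - 288*t + 864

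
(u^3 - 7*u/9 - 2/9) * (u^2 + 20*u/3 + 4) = u^5 + 20*u^4/3 + 29*u^3/9 - 146*u^2/27 - 124*u/27 - 8/9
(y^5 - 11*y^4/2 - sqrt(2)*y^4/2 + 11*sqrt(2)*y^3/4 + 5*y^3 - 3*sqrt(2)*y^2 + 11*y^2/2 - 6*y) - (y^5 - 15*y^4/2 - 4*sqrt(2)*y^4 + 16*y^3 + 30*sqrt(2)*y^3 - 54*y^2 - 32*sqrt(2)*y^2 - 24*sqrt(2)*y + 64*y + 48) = 2*y^4 + 7*sqrt(2)*y^4/2 - 109*sqrt(2)*y^3/4 - 11*y^3 + 29*sqrt(2)*y^2 + 119*y^2/2 - 70*y + 24*sqrt(2)*y - 48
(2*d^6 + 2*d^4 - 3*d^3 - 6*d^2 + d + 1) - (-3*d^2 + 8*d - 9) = 2*d^6 + 2*d^4 - 3*d^3 - 3*d^2 - 7*d + 10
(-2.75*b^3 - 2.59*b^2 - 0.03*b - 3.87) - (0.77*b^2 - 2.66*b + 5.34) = -2.75*b^3 - 3.36*b^2 + 2.63*b - 9.21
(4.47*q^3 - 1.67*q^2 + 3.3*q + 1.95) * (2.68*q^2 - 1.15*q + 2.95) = 11.9796*q^5 - 9.6161*q^4 + 23.951*q^3 - 3.4955*q^2 + 7.4925*q + 5.7525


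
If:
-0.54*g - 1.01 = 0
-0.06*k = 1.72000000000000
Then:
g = -1.87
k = -28.67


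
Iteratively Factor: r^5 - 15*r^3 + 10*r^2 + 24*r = (r - 2)*(r^4 + 2*r^3 - 11*r^2 - 12*r) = (r - 2)*(r + 4)*(r^3 - 2*r^2 - 3*r) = (r - 3)*(r - 2)*(r + 4)*(r^2 + r) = r*(r - 3)*(r - 2)*(r + 4)*(r + 1)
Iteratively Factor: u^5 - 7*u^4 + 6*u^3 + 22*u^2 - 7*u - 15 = (u - 1)*(u^4 - 6*u^3 + 22*u + 15) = (u - 1)*(u + 1)*(u^3 - 7*u^2 + 7*u + 15) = (u - 5)*(u - 1)*(u + 1)*(u^2 - 2*u - 3) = (u - 5)*(u - 3)*(u - 1)*(u + 1)*(u + 1)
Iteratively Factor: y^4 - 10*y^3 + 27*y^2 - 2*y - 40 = (y - 5)*(y^3 - 5*y^2 + 2*y + 8) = (y - 5)*(y - 2)*(y^2 - 3*y - 4) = (y - 5)*(y - 2)*(y + 1)*(y - 4)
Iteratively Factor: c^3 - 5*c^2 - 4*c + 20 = (c - 2)*(c^2 - 3*c - 10) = (c - 5)*(c - 2)*(c + 2)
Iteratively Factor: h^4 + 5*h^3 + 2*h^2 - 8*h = (h)*(h^3 + 5*h^2 + 2*h - 8) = h*(h - 1)*(h^2 + 6*h + 8) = h*(h - 1)*(h + 4)*(h + 2)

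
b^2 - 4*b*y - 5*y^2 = (b - 5*y)*(b + y)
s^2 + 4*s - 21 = (s - 3)*(s + 7)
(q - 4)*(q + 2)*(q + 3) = q^3 + q^2 - 14*q - 24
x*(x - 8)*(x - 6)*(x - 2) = x^4 - 16*x^3 + 76*x^2 - 96*x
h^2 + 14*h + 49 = (h + 7)^2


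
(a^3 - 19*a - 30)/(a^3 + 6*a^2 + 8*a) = (a^2 - 2*a - 15)/(a*(a + 4))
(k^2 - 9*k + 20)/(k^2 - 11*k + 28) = (k - 5)/(k - 7)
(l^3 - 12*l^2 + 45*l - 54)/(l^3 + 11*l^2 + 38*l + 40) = (l^3 - 12*l^2 + 45*l - 54)/(l^3 + 11*l^2 + 38*l + 40)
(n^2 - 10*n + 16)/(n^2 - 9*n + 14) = (n - 8)/(n - 7)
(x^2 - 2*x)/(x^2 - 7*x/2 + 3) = 2*x/(2*x - 3)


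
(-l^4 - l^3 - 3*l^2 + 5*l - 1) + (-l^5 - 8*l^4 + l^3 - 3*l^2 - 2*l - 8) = -l^5 - 9*l^4 - 6*l^2 + 3*l - 9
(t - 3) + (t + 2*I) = 2*t - 3 + 2*I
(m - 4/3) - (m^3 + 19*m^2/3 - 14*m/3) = -m^3 - 19*m^2/3 + 17*m/3 - 4/3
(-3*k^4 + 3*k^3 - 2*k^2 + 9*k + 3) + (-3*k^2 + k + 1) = -3*k^4 + 3*k^3 - 5*k^2 + 10*k + 4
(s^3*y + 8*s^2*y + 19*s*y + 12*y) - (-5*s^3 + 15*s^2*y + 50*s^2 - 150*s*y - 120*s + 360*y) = s^3*y + 5*s^3 - 7*s^2*y - 50*s^2 + 169*s*y + 120*s - 348*y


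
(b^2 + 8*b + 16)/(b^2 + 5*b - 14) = (b^2 + 8*b + 16)/(b^2 + 5*b - 14)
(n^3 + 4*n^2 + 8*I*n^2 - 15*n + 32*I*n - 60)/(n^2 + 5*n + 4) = (n^2 + 8*I*n - 15)/(n + 1)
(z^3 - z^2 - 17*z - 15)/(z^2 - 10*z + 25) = (z^2 + 4*z + 3)/(z - 5)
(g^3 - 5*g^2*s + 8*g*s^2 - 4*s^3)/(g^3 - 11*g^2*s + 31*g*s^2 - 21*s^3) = (g^2 - 4*g*s + 4*s^2)/(g^2 - 10*g*s + 21*s^2)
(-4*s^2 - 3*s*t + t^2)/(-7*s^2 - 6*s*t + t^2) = (4*s - t)/(7*s - t)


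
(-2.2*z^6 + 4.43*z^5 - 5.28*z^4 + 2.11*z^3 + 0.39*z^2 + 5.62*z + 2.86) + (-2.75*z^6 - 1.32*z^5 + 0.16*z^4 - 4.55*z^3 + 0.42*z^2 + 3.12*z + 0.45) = -4.95*z^6 + 3.11*z^5 - 5.12*z^4 - 2.44*z^3 + 0.81*z^2 + 8.74*z + 3.31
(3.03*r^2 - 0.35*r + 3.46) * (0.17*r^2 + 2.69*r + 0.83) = 0.5151*r^4 + 8.0912*r^3 + 2.1616*r^2 + 9.0169*r + 2.8718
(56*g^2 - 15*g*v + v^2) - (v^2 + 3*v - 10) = 56*g^2 - 15*g*v - 3*v + 10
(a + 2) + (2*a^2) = 2*a^2 + a + 2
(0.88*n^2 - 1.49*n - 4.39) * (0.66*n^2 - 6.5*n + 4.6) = 0.5808*n^4 - 6.7034*n^3 + 10.8356*n^2 + 21.681*n - 20.194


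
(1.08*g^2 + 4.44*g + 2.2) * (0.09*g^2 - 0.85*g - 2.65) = 0.0972*g^4 - 0.5184*g^3 - 6.438*g^2 - 13.636*g - 5.83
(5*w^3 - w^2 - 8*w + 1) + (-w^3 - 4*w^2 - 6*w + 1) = 4*w^3 - 5*w^2 - 14*w + 2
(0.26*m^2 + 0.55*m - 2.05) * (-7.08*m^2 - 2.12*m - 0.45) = -1.8408*m^4 - 4.4452*m^3 + 13.231*m^2 + 4.0985*m + 0.9225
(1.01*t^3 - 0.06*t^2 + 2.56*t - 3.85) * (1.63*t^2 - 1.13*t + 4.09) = 1.6463*t^5 - 1.2391*t^4 + 8.3715*t^3 - 9.4137*t^2 + 14.8209*t - 15.7465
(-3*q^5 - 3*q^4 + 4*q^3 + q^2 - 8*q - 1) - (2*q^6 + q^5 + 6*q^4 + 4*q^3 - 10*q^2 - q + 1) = -2*q^6 - 4*q^5 - 9*q^4 + 11*q^2 - 7*q - 2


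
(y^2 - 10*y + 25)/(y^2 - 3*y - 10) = (y - 5)/(y + 2)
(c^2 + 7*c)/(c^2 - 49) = c/(c - 7)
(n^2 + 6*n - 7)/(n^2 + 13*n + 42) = (n - 1)/(n + 6)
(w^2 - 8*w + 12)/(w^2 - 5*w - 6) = (w - 2)/(w + 1)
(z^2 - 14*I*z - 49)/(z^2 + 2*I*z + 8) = (z^2 - 14*I*z - 49)/(z^2 + 2*I*z + 8)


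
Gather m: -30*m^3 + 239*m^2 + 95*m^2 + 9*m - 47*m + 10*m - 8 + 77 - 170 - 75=-30*m^3 + 334*m^2 - 28*m - 176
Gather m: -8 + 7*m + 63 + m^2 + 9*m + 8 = m^2 + 16*m + 63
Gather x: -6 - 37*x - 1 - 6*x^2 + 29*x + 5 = -6*x^2 - 8*x - 2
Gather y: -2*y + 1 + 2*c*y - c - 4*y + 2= -c + y*(2*c - 6) + 3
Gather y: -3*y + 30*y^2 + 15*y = 30*y^2 + 12*y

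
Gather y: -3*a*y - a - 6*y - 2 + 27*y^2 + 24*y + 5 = -a + 27*y^2 + y*(18 - 3*a) + 3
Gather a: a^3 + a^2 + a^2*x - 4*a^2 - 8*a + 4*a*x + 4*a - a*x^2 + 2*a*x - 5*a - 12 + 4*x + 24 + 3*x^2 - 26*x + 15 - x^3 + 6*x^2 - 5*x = a^3 + a^2*(x - 3) + a*(-x^2 + 6*x - 9) - x^3 + 9*x^2 - 27*x + 27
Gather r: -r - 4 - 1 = -r - 5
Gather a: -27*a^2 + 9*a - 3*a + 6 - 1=-27*a^2 + 6*a + 5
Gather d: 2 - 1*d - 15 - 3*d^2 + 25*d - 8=-3*d^2 + 24*d - 21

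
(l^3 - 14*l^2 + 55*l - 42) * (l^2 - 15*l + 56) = l^5 - 29*l^4 + 321*l^3 - 1651*l^2 + 3710*l - 2352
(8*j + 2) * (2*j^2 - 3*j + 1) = 16*j^3 - 20*j^2 + 2*j + 2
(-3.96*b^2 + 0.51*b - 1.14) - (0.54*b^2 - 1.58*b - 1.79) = -4.5*b^2 + 2.09*b + 0.65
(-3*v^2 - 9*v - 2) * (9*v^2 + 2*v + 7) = -27*v^4 - 87*v^3 - 57*v^2 - 67*v - 14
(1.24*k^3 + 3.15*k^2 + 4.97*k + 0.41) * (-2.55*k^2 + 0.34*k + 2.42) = -3.162*k^5 - 7.6109*k^4 - 8.6017*k^3 + 8.2673*k^2 + 12.1668*k + 0.9922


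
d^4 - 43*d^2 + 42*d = d*(d - 6)*(d - 1)*(d + 7)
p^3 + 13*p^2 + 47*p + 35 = (p + 1)*(p + 5)*(p + 7)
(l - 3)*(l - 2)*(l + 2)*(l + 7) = l^4 + 4*l^3 - 25*l^2 - 16*l + 84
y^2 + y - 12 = (y - 3)*(y + 4)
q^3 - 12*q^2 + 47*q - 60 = (q - 5)*(q - 4)*(q - 3)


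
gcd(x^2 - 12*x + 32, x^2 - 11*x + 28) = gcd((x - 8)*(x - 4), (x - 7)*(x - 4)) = x - 4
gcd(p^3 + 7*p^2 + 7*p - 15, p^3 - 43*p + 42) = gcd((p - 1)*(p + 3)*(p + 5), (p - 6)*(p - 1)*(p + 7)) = p - 1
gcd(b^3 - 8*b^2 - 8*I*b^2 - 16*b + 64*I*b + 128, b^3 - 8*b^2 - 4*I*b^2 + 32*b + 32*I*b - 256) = b - 8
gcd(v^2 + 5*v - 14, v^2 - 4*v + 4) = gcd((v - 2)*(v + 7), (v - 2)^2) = v - 2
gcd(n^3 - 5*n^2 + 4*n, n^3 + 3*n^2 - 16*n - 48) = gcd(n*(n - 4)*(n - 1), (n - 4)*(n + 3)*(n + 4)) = n - 4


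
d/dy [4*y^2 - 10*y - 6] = 8*y - 10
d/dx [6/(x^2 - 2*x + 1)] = 12*(1 - x)/(x^2 - 2*x + 1)^2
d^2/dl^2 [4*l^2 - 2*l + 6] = 8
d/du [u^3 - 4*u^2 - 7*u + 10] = 3*u^2 - 8*u - 7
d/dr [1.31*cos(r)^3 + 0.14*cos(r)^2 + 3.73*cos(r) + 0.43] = (3.93*sin(r)^2 - 0.28*cos(r) - 7.66)*sin(r)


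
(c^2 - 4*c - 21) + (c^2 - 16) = 2*c^2 - 4*c - 37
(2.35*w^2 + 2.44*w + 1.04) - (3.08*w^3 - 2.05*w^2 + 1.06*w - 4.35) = -3.08*w^3 + 4.4*w^2 + 1.38*w + 5.39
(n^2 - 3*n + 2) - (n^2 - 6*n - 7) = 3*n + 9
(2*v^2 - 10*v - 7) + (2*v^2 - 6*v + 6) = 4*v^2 - 16*v - 1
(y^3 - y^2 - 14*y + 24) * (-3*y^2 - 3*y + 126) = -3*y^5 + 171*y^3 - 156*y^2 - 1836*y + 3024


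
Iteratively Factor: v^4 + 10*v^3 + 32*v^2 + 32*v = (v + 4)*(v^3 + 6*v^2 + 8*v) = v*(v + 4)*(v^2 + 6*v + 8) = v*(v + 4)^2*(v + 2)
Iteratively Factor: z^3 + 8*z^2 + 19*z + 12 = (z + 1)*(z^2 + 7*z + 12) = (z + 1)*(z + 3)*(z + 4)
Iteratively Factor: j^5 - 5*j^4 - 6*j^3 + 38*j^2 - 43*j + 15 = (j - 5)*(j^4 - 6*j^2 + 8*j - 3) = (j - 5)*(j - 1)*(j^3 + j^2 - 5*j + 3) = (j - 5)*(j - 1)^2*(j^2 + 2*j - 3) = (j - 5)*(j - 1)^2*(j + 3)*(j - 1)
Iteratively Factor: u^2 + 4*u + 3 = (u + 3)*(u + 1)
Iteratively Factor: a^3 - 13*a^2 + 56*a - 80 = (a - 4)*(a^2 - 9*a + 20) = (a - 4)^2*(a - 5)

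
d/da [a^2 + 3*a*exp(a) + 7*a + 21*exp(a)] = 3*a*exp(a) + 2*a + 24*exp(a) + 7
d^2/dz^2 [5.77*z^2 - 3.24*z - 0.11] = 11.5400000000000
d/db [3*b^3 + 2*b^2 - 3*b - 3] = 9*b^2 + 4*b - 3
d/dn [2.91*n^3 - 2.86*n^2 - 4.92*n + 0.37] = 8.73*n^2 - 5.72*n - 4.92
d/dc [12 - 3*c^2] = -6*c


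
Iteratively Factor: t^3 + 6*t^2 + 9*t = (t + 3)*(t^2 + 3*t) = t*(t + 3)*(t + 3)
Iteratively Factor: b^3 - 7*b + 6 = (b - 2)*(b^2 + 2*b - 3) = (b - 2)*(b - 1)*(b + 3)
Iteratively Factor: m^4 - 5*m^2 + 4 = (m - 2)*(m^3 + 2*m^2 - m - 2) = (m - 2)*(m + 2)*(m^2 - 1) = (m - 2)*(m + 1)*(m + 2)*(m - 1)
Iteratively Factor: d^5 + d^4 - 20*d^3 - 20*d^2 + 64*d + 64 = (d - 2)*(d^4 + 3*d^3 - 14*d^2 - 48*d - 32) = (d - 2)*(d + 1)*(d^3 + 2*d^2 - 16*d - 32) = (d - 2)*(d + 1)*(d + 2)*(d^2 - 16) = (d - 4)*(d - 2)*(d + 1)*(d + 2)*(d + 4)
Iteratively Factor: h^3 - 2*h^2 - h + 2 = (h - 1)*(h^2 - h - 2) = (h - 2)*(h - 1)*(h + 1)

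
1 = 1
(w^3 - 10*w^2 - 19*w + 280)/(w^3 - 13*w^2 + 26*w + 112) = (w + 5)/(w + 2)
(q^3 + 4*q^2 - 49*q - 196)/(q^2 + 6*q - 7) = (q^2 - 3*q - 28)/(q - 1)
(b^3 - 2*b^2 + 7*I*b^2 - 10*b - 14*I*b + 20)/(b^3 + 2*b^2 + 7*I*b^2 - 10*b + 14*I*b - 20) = (b - 2)/(b + 2)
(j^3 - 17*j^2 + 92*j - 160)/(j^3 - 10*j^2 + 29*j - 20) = (j - 8)/(j - 1)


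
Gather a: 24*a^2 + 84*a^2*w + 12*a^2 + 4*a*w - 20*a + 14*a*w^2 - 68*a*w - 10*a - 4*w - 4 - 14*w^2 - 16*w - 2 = a^2*(84*w + 36) + a*(14*w^2 - 64*w - 30) - 14*w^2 - 20*w - 6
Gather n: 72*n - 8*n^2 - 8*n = -8*n^2 + 64*n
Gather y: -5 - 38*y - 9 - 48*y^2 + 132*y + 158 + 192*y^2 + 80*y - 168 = 144*y^2 + 174*y - 24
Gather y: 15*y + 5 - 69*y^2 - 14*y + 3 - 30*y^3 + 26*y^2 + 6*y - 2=-30*y^3 - 43*y^2 + 7*y + 6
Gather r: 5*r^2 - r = 5*r^2 - r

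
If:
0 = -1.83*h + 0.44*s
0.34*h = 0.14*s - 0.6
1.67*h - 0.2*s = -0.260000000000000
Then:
No Solution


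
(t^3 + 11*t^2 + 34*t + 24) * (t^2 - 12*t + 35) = t^5 - t^4 - 63*t^3 + t^2 + 902*t + 840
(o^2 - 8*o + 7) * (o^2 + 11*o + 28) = o^4 + 3*o^3 - 53*o^2 - 147*o + 196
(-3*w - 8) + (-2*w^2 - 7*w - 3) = -2*w^2 - 10*w - 11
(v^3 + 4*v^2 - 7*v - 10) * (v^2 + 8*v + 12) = v^5 + 12*v^4 + 37*v^3 - 18*v^2 - 164*v - 120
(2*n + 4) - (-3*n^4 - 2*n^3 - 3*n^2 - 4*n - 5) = 3*n^4 + 2*n^3 + 3*n^2 + 6*n + 9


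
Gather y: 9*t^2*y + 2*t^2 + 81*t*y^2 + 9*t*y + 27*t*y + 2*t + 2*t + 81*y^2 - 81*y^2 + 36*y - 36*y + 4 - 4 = 2*t^2 + 81*t*y^2 + 4*t + y*(9*t^2 + 36*t)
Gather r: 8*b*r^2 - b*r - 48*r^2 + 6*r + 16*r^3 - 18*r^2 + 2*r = 16*r^3 + r^2*(8*b - 66) + r*(8 - b)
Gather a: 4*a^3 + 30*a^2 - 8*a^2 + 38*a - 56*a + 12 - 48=4*a^3 + 22*a^2 - 18*a - 36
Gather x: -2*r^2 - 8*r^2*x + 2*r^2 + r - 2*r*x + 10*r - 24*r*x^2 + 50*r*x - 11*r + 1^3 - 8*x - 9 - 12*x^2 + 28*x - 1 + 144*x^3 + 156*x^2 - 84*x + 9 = 144*x^3 + x^2*(144 - 24*r) + x*(-8*r^2 + 48*r - 64)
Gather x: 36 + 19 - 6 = 49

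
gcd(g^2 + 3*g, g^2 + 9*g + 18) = g + 3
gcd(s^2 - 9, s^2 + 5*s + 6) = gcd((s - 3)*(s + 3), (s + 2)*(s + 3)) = s + 3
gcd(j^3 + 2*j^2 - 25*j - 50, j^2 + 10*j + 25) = j + 5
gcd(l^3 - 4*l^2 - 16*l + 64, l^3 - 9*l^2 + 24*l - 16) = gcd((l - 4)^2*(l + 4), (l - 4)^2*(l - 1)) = l^2 - 8*l + 16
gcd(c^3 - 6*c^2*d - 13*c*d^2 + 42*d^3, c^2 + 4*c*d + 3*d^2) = c + 3*d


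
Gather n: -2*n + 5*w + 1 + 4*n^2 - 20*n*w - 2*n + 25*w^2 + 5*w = 4*n^2 + n*(-20*w - 4) + 25*w^2 + 10*w + 1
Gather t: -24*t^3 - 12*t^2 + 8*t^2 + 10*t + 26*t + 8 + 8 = -24*t^3 - 4*t^2 + 36*t + 16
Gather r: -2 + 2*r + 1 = 2*r - 1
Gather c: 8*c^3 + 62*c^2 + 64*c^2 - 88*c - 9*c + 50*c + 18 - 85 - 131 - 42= 8*c^3 + 126*c^2 - 47*c - 240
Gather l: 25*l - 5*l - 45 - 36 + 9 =20*l - 72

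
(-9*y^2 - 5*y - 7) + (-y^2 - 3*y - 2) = -10*y^2 - 8*y - 9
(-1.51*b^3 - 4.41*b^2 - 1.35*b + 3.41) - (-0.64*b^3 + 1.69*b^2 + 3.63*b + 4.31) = -0.87*b^3 - 6.1*b^2 - 4.98*b - 0.899999999999999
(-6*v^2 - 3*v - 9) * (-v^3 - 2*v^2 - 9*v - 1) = 6*v^5 + 15*v^4 + 69*v^3 + 51*v^2 + 84*v + 9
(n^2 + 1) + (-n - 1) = n^2 - n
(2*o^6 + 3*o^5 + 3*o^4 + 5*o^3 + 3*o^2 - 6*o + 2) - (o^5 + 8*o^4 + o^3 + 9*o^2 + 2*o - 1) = 2*o^6 + 2*o^5 - 5*o^4 + 4*o^3 - 6*o^2 - 8*o + 3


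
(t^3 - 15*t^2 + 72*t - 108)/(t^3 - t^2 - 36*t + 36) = (t^2 - 9*t + 18)/(t^2 + 5*t - 6)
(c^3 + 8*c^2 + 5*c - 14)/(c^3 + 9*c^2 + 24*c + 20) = (c^2 + 6*c - 7)/(c^2 + 7*c + 10)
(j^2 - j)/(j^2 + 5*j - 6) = j/(j + 6)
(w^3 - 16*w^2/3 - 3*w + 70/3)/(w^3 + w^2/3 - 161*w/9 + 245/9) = 3*(w^2 - 3*w - 10)/(3*w^2 + 8*w - 35)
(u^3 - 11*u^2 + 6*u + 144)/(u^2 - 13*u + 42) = (u^2 - 5*u - 24)/(u - 7)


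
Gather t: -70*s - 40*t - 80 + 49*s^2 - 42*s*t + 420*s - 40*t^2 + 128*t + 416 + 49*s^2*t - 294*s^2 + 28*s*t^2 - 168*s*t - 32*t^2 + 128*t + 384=-245*s^2 + 350*s + t^2*(28*s - 72) + t*(49*s^2 - 210*s + 216) + 720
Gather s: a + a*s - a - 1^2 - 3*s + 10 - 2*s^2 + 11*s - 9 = -2*s^2 + s*(a + 8)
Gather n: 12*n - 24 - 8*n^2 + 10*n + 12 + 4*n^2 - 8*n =-4*n^2 + 14*n - 12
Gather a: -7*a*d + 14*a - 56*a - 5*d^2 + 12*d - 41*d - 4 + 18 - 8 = a*(-7*d - 42) - 5*d^2 - 29*d + 6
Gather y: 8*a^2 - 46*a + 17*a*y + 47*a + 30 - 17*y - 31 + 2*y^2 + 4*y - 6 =8*a^2 + a + 2*y^2 + y*(17*a - 13) - 7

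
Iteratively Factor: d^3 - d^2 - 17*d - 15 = (d + 1)*(d^2 - 2*d - 15) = (d + 1)*(d + 3)*(d - 5)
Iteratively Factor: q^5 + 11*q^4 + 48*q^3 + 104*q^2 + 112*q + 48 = (q + 2)*(q^4 + 9*q^3 + 30*q^2 + 44*q + 24) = (q + 2)*(q + 3)*(q^3 + 6*q^2 + 12*q + 8) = (q + 2)^2*(q + 3)*(q^2 + 4*q + 4) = (q + 2)^3*(q + 3)*(q + 2)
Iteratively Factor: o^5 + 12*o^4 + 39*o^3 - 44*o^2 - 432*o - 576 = (o + 4)*(o^4 + 8*o^3 + 7*o^2 - 72*o - 144) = (o + 3)*(o + 4)*(o^3 + 5*o^2 - 8*o - 48) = (o + 3)*(o + 4)^2*(o^2 + o - 12) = (o - 3)*(o + 3)*(o + 4)^2*(o + 4)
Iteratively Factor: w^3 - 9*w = (w + 3)*(w^2 - 3*w) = (w - 3)*(w + 3)*(w)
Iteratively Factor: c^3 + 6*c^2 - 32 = (c + 4)*(c^2 + 2*c - 8) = (c + 4)^2*(c - 2)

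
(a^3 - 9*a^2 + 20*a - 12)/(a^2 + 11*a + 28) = (a^3 - 9*a^2 + 20*a - 12)/(a^2 + 11*a + 28)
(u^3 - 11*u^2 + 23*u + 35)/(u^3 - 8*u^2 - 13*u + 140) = (u + 1)/(u + 4)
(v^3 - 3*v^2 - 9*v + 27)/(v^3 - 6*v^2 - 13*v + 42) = (v^2 - 6*v + 9)/(v^2 - 9*v + 14)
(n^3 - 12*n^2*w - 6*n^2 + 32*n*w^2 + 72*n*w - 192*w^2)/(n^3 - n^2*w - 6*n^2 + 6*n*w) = (-n^2 + 12*n*w - 32*w^2)/(n*(-n + w))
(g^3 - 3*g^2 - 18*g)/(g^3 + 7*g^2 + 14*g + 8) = g*(g^2 - 3*g - 18)/(g^3 + 7*g^2 + 14*g + 8)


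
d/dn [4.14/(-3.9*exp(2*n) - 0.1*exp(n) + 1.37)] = (32.292*exp(n) + 0.414)*exp(n)/(3.9*exp(2*n) + 0.1*exp(n) - 1.37)^2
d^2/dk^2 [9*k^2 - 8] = 18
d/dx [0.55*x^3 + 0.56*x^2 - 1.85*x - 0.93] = 1.65*x^2 + 1.12*x - 1.85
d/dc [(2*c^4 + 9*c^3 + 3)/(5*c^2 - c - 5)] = (c^2*(-8*c - 27)*(-5*c^2 + c + 5) - (10*c - 1)*(2*c^4 + 9*c^3 + 3))/(-5*c^2 + c + 5)^2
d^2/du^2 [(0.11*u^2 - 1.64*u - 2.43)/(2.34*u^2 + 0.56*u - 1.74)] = (-18.248256*u^3 - 77.146992*u^2 - 59.170176*u - 23.842032)/(12.812904*u^6 + 9.199008*u^5 - 26.38116*u^4 - 13.50496*u^3 + 19.61676*u^2 + 5.086368*u - 5.268024)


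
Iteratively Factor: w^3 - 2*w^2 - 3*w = (w)*(w^2 - 2*w - 3) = w*(w + 1)*(w - 3)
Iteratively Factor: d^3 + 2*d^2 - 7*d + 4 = (d - 1)*(d^2 + 3*d - 4) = (d - 1)*(d + 4)*(d - 1)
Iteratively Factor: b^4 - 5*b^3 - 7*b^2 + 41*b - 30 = (b - 1)*(b^3 - 4*b^2 - 11*b + 30) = (b - 1)*(b + 3)*(b^2 - 7*b + 10) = (b - 2)*(b - 1)*(b + 3)*(b - 5)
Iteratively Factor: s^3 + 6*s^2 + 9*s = (s + 3)*(s^2 + 3*s) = s*(s + 3)*(s + 3)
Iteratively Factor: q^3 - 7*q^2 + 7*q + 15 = (q - 5)*(q^2 - 2*q - 3) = (q - 5)*(q + 1)*(q - 3)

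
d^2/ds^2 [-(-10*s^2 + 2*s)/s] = 0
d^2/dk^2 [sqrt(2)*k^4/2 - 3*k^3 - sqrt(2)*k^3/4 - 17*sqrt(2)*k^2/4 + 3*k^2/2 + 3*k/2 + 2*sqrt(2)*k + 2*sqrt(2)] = 6*sqrt(2)*k^2 - 18*k - 3*sqrt(2)*k/2 - 17*sqrt(2)/2 + 3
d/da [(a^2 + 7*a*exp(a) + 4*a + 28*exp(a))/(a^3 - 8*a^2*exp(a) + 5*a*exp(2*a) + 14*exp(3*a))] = (-(a^2 + 7*a*exp(a) + 4*a + 28*exp(a))*(-8*a^2*exp(a) + 3*a^2 + 10*a*exp(2*a) - 16*a*exp(a) + 42*exp(3*a) + 5*exp(2*a)) + (a^3 - 8*a^2*exp(a) + 5*a*exp(2*a) + 14*exp(3*a))*(7*a*exp(a) + 2*a + 35*exp(a) + 4))/(a^3 - 8*a^2*exp(a) + 5*a*exp(2*a) + 14*exp(3*a))^2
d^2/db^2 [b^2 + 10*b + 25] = 2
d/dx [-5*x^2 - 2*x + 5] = -10*x - 2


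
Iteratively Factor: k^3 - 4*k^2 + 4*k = (k)*(k^2 - 4*k + 4) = k*(k - 2)*(k - 2)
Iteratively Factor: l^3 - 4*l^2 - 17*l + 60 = (l - 3)*(l^2 - l - 20) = (l - 5)*(l - 3)*(l + 4)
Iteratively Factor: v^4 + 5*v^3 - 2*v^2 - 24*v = (v + 3)*(v^3 + 2*v^2 - 8*v) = v*(v + 3)*(v^2 + 2*v - 8) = v*(v + 3)*(v + 4)*(v - 2)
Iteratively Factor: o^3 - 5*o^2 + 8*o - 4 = (o - 2)*(o^2 - 3*o + 2) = (o - 2)^2*(o - 1)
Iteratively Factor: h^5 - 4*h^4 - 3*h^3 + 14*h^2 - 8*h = (h - 4)*(h^4 - 3*h^2 + 2*h) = (h - 4)*(h - 1)*(h^3 + h^2 - 2*h) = (h - 4)*(h - 1)*(h + 2)*(h^2 - h) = h*(h - 4)*(h - 1)*(h + 2)*(h - 1)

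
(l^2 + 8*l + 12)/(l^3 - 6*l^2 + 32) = (l + 6)/(l^2 - 8*l + 16)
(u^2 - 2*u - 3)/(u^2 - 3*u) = (u + 1)/u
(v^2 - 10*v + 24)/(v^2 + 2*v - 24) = (v - 6)/(v + 6)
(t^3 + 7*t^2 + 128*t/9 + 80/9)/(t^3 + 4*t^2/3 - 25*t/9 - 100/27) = 3*(t + 4)/(3*t - 5)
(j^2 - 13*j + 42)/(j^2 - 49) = (j - 6)/(j + 7)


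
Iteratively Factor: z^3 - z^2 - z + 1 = (z + 1)*(z^2 - 2*z + 1) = (z - 1)*(z + 1)*(z - 1)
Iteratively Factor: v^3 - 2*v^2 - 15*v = (v + 3)*(v^2 - 5*v) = v*(v + 3)*(v - 5)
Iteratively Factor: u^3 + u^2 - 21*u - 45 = (u - 5)*(u^2 + 6*u + 9) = (u - 5)*(u + 3)*(u + 3)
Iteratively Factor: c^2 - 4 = (c + 2)*(c - 2)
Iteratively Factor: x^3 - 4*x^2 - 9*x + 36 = (x - 3)*(x^2 - x - 12) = (x - 3)*(x + 3)*(x - 4)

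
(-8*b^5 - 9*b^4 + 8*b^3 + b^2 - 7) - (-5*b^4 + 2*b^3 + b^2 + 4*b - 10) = -8*b^5 - 4*b^4 + 6*b^3 - 4*b + 3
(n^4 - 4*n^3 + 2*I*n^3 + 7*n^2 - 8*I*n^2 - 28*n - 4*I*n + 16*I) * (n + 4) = n^5 + 2*I*n^4 - 9*n^3 - 36*I*n^2 - 112*n + 64*I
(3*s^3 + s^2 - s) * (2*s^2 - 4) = 6*s^5 + 2*s^4 - 14*s^3 - 4*s^2 + 4*s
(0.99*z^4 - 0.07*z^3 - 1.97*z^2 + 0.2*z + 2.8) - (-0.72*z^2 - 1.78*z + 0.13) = 0.99*z^4 - 0.07*z^3 - 1.25*z^2 + 1.98*z + 2.67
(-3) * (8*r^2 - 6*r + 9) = -24*r^2 + 18*r - 27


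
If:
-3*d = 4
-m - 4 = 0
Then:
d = -4/3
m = -4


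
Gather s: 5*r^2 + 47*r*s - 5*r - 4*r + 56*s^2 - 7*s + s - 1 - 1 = 5*r^2 - 9*r + 56*s^2 + s*(47*r - 6) - 2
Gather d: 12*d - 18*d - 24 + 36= 12 - 6*d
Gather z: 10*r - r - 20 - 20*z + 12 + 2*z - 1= 9*r - 18*z - 9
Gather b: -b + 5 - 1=4 - b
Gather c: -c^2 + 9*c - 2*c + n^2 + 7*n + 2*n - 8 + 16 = -c^2 + 7*c + n^2 + 9*n + 8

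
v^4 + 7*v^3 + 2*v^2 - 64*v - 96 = (v - 3)*(v + 2)*(v + 4)^2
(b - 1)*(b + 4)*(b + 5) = b^3 + 8*b^2 + 11*b - 20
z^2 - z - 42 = (z - 7)*(z + 6)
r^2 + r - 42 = (r - 6)*(r + 7)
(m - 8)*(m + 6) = m^2 - 2*m - 48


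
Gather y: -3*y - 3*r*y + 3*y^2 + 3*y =-3*r*y + 3*y^2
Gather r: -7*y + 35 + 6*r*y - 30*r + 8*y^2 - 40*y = r*(6*y - 30) + 8*y^2 - 47*y + 35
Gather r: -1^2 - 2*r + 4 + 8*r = 6*r + 3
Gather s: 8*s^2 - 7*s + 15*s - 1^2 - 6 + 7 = 8*s^2 + 8*s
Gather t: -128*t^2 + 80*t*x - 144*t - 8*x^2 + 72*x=-128*t^2 + t*(80*x - 144) - 8*x^2 + 72*x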